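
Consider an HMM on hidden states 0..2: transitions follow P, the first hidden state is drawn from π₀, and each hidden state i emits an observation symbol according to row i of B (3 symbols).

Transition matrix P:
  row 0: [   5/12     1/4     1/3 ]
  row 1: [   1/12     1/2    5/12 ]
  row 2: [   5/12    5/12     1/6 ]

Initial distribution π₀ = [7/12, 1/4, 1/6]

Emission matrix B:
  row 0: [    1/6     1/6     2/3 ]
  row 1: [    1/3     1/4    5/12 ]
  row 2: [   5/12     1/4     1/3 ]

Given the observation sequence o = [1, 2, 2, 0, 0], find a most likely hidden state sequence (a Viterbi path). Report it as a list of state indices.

t=0: δ = [9.722e-02, 6.250e-02, 4.167e-02]  (obs o_0=1)
t=1: δ = [2.701e-02, 1.302e-02, 1.080e-02]  ψ = [0, 1, 0]  (obs o_1=2)
t=2: δ = [7.502e-03, 2.813e-03, 3.001e-03]  ψ = [0, 0, 0]  (obs o_2=2)
t=3: δ = [5.210e-04, 6.251e-04, 1.042e-03]  ψ = [0, 0, 0]  (obs o_3=0)
t=4: δ = [7.235e-05, 1.447e-04, 1.085e-04]  ψ = [2, 2, 1]  (obs o_4=0)
backtrack: best end state = 1; path = [0, 0, 0, 2, 1]

path = [0, 0, 0, 2, 1]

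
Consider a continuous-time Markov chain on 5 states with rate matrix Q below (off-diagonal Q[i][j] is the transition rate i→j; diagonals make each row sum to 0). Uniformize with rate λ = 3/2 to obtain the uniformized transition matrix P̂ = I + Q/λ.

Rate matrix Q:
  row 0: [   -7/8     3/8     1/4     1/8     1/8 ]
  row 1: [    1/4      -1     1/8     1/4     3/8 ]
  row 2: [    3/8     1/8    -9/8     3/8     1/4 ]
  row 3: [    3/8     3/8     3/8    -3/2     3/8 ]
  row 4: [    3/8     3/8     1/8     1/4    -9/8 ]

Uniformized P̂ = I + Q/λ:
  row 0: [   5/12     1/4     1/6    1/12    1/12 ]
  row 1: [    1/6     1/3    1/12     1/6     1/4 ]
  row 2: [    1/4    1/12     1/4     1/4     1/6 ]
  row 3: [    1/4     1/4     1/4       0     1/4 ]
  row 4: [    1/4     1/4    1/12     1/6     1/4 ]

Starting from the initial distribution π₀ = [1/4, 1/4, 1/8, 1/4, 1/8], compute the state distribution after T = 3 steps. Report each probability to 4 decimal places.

π = [0.2755, 0.2448, 0.1548, 0.1334, 0.1916]

t=0: π = [0.2500, 0.2500, 0.1250, 0.2500, 0.1250]
t=1: π = [0.2708, 0.2500, 0.1667, 0.1146, 0.1979]
t=2: π = [0.2743, 0.2431, 0.1528, 0.1389, 0.1910]
t=3: π = [0.2755, 0.2448, 0.1548, 0.1334, 0.1916]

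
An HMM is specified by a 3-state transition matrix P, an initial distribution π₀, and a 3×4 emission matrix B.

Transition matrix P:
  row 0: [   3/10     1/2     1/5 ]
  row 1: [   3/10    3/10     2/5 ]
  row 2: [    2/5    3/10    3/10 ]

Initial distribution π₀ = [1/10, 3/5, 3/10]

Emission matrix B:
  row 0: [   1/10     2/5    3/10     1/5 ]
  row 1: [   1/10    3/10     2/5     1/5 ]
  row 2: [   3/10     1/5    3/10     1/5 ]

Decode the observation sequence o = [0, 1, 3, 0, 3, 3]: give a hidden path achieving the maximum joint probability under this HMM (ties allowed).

t=0: δ = [1.000e-02, 6.000e-02, 9.000e-02]  (obs o_0=0)
t=1: δ = [1.440e-02, 8.100e-03, 5.400e-03]  ψ = [2, 2, 2]  (obs o_1=1)
t=2: δ = [8.640e-04, 1.440e-03, 6.480e-04]  ψ = [0, 0, 1]  (obs o_2=3)
t=3: δ = [4.320e-05, 4.320e-05, 1.728e-04]  ψ = [1, 0, 1]  (obs o_3=0)
t=4: δ = [1.382e-05, 1.037e-05, 1.037e-05]  ψ = [2, 2, 2]  (obs o_4=3)
t=5: δ = [8.294e-07, 1.382e-06, 8.294e-07]  ψ = [0, 0, 1]  (obs o_5=3)
backtrack: best end state = 1; path = [2, 0, 1, 2, 0, 1]

path = [2, 0, 1, 2, 0, 1]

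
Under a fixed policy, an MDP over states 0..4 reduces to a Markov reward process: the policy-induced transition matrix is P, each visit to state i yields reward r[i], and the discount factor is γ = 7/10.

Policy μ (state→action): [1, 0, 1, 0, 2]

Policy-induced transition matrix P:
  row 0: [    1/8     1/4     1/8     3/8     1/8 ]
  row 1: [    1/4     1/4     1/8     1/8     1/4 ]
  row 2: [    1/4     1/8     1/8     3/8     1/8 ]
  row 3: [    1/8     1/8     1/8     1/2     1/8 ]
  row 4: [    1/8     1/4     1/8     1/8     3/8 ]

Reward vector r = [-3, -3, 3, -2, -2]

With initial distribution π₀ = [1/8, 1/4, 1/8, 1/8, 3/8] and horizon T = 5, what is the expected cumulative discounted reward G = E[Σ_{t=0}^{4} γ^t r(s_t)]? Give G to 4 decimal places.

G = -4.8562

t=0: π = [0.1250, 0.2500, 0.1250, 0.1250, 0.3750], E[r] = -1.7500, γ^t·E[r] = -1.750000, running G = -1.750000
t=1: π = [0.1719, 0.2188, 0.1250, 0.2344, 0.2500], E[r] = -1.7656, γ^t·E[r] = -1.235938, running G = -2.985938
t=2: π = [0.1680, 0.2051, 0.1250, 0.2871, 0.2148], E[r] = -1.7480, γ^t·E[r] = -0.856543, running G = -3.842480
t=3: π = [0.1663, 0.1985, 0.1250, 0.3059, 0.2043], E[r] = -1.7397, γ^t·E[r] = -0.596733, running G = -4.439213
t=4: π = [0.1654, 0.1961, 0.1250, 0.3125, 0.2009], E[r] = -1.7366, γ^t·E[r] = -0.416951, running G = -4.856164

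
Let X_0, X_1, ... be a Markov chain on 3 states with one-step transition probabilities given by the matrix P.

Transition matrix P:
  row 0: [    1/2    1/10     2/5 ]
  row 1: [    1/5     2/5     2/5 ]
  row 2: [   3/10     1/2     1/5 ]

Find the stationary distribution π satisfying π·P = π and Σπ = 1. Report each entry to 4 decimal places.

Balance equations π_j = Σ_i π_i·P[i][j]:
  π_0 = 1/2·π_0 + 1/5·π_1 + 3/10·π_2
  π_1 = 1/10·π_0 + 2/5·π_1 + 1/2·π_2
  normalize: π_0 + π_1 + π_2 = 1
Solving the linear system gives exactly π = [1/3, 1/3, 1/3].

π = [0.3333, 0.3333, 0.3333]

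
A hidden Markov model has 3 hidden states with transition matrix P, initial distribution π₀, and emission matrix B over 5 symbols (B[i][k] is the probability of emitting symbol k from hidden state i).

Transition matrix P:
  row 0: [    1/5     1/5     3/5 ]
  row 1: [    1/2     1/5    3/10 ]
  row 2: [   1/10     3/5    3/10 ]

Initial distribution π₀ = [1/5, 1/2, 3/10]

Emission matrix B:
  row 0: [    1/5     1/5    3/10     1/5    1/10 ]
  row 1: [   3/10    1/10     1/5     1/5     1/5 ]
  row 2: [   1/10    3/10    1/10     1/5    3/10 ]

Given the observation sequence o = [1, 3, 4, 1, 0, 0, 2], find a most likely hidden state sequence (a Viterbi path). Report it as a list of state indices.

path = [2, 1, 0, 2, 1, 1, 0]

t=0: δ = [4.000e-02, 5.000e-02, 9.000e-02]  (obs o_0=1)
t=1: δ = [5.000e-03, 1.080e-02, 5.400e-03]  ψ = [1, 2, 2]  (obs o_1=3)
t=2: δ = [5.400e-04, 6.480e-04, 9.720e-04]  ψ = [1, 2, 1]  (obs o_2=4)
t=3: δ = [6.480e-05, 5.832e-05, 9.720e-05]  ψ = [1, 2, 0]  (obs o_3=1)
t=4: δ = [5.832e-06, 1.750e-05, 3.888e-06]  ψ = [1, 2, 0]  (obs o_4=0)
t=5: δ = [1.750e-06, 1.050e-06, 5.249e-07]  ψ = [1, 1, 1]  (obs o_5=0)
t=6: δ = [1.575e-07, 6.998e-08, 1.050e-07]  ψ = [1, 0, 0]  (obs o_6=2)
backtrack: best end state = 0; path = [2, 1, 0, 2, 1, 1, 0]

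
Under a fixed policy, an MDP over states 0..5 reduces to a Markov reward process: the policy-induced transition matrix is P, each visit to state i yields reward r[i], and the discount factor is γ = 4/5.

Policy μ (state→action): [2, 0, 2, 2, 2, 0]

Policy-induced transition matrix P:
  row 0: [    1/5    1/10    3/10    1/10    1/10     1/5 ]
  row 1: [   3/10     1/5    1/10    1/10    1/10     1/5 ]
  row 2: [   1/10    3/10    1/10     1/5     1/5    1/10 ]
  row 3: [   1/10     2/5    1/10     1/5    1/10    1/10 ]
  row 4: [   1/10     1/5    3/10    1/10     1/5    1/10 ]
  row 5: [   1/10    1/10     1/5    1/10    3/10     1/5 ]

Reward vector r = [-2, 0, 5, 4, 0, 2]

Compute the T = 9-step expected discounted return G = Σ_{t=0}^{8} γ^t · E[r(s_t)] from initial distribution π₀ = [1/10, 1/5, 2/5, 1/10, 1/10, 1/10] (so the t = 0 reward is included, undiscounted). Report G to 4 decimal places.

t=0: π = [0.1000, 0.2000, 0.4000, 0.1000, 0.1000, 0.1000], E[r] = 2.4000, γ^t·E[r] = 2.400000, running G = 2.400000
t=1: π = [0.1500, 0.2400, 0.1500, 0.1500, 0.1700, 0.1400], E[r] = 1.3300, γ^t·E[r] = 1.064000, running G = 3.464000
t=2: π = [0.1630, 0.2160, 0.1780, 0.1300, 0.1600, 0.1530], E[r] = 1.3900, γ^t·E[r] = 0.889600, running G = 4.353600
t=3: π = [0.1595, 0.2122, 0.1799, 0.1308, 0.1644, 0.1532], E[r] = 1.4101, γ^t·E[r] = 0.721971, running G = 5.075571
t=4: π = [0.1584, 0.2129, 0.1801, 0.1311, 0.1651, 0.1525], E[r] = 1.4130, γ^t·E[r] = 0.578757, running G = 5.654328
t=5: π = [0.1584, 0.2131, 0.1799, 0.1311, 0.1650, 0.1524], E[r] = 1.4121, γ^t·E[r] = 0.462715, running G = 6.117043
t=6: π = [0.1585, 0.2131, 0.1799, 0.1311, 0.1650, 0.1524], E[r] = 1.4119, γ^t·E[r] = 0.370118, running G = 6.487161
t=7: π = [0.1585, 0.2131, 0.1799, 0.1311, 0.1650, 0.1524], E[r] = 1.4119, γ^t·E[r] = 0.296097, running G = 6.783258
t=8: π = [0.1585, 0.2131, 0.1799, 0.1311, 0.1650, 0.1524], E[r] = 1.4119, γ^t·E[r] = 0.236879, running G = 7.020137

G = 7.0201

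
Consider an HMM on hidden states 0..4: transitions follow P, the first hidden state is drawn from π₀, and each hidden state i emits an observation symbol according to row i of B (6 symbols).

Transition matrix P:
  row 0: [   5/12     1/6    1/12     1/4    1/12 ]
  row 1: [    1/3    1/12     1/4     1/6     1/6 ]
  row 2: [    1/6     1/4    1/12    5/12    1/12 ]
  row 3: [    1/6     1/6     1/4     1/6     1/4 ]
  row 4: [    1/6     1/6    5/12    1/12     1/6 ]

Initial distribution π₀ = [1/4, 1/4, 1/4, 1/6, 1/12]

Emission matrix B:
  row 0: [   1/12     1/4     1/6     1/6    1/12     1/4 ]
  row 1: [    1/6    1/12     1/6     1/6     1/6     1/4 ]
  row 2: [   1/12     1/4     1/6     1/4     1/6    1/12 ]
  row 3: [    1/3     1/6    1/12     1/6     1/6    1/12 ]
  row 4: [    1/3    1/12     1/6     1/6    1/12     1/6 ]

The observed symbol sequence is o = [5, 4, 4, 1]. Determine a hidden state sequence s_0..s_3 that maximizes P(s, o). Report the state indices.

path = [1, 2, 3, 2]

t=0: δ = [6.250e-02, 6.250e-02, 2.083e-02, 1.389e-02, 1.389e-02]  (obs o_0=5)
t=1: δ = [2.170e-03, 1.736e-03, 2.604e-03, 2.604e-03, 8.681e-04]  ψ = [0, 0, 1, 0, 1]  (obs o_1=4)
t=2: δ = [7.535e-05, 1.085e-04, 1.085e-04, 1.808e-04, 5.425e-05]  ψ = [0, 2, 3, 2, 3]  (obs o_2=4)
t=3: δ = [9.042e-06, 2.512e-06, 1.130e-05, 7.535e-06, 3.768e-06]  ψ = [1, 3, 3, 2, 3]  (obs o_3=1)
backtrack: best end state = 2; path = [1, 2, 3, 2]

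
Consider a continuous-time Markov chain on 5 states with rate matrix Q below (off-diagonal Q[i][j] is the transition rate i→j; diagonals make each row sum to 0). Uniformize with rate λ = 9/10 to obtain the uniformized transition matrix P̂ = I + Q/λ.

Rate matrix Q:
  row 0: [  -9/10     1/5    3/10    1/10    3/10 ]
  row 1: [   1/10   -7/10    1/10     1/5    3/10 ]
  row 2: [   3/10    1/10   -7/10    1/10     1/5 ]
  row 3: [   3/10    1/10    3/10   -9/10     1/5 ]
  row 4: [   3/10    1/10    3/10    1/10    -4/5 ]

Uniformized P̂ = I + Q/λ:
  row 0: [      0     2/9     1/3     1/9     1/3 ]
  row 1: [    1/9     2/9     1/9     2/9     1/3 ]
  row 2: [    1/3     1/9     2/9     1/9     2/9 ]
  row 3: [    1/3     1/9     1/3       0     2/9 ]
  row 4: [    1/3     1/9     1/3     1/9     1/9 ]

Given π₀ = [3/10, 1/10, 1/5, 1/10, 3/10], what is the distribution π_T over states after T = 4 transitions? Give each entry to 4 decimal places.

t=0: π = [0.3000, 0.1000, 0.2000, 0.1000, 0.3000]
t=1: π = [0.2111, 0.1556, 0.2889, 0.1111, 0.2333]
t=2: π = [0.2284, 0.1519, 0.2667, 0.1160, 0.2370]
t=3: π = [0.2235, 0.1534, 0.2700, 0.1151, 0.2381]
t=4: π = [0.2248, 0.1530, 0.2693, 0.1154, 0.2376]

π = [0.2248, 0.1530, 0.2693, 0.1154, 0.2376]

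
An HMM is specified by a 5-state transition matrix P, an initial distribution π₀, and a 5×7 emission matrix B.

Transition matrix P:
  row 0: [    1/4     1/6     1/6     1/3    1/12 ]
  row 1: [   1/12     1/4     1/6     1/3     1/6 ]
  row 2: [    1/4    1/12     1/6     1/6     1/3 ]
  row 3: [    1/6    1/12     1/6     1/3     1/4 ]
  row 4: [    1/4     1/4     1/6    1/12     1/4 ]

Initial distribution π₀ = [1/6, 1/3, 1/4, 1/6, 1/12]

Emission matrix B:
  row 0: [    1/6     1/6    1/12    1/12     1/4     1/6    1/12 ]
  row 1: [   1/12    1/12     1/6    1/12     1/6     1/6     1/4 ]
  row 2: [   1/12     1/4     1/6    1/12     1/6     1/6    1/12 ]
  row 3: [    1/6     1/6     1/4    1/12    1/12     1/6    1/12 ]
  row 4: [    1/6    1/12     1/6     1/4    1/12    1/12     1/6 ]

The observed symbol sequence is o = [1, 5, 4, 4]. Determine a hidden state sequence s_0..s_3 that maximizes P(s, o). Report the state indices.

t=0: δ = [2.778e-02, 2.778e-02, 6.250e-02, 2.778e-02, 6.944e-03]  (obs o_0=1)
t=1: δ = [2.604e-03, 1.157e-03, 1.736e-03, 1.736e-03, 1.736e-03]  ψ = [2, 1, 2, 2, 2]  (obs o_1=5)
t=2: δ = [1.628e-04, 7.234e-05, 7.234e-05, 7.234e-05, 4.823e-05]  ψ = [0, 0, 0, 0, 2]  (obs o_2=4)
t=3: δ = [1.017e-05, 4.521e-06, 4.521e-06, 4.521e-06, 2.009e-06]  ψ = [0, 0, 0, 0, 2]  (obs o_3=4)
backtrack: best end state = 0; path = [2, 0, 0, 0]

path = [2, 0, 0, 0]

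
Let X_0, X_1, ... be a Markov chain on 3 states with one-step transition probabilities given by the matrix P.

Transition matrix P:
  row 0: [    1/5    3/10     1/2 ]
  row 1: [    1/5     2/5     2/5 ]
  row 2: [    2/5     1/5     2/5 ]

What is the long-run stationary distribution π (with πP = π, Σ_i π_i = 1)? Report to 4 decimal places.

π = [0.2857, 0.2857, 0.4286]

Balance equations π_j = Σ_i π_i·P[i][j]:
  π_0 = 1/5·π_0 + 1/5·π_1 + 2/5·π_2
  π_1 = 3/10·π_0 + 2/5·π_1 + 1/5·π_2
  normalize: π_0 + π_1 + π_2 = 1
Solving the linear system gives exactly π = [2/7, 2/7, 3/7].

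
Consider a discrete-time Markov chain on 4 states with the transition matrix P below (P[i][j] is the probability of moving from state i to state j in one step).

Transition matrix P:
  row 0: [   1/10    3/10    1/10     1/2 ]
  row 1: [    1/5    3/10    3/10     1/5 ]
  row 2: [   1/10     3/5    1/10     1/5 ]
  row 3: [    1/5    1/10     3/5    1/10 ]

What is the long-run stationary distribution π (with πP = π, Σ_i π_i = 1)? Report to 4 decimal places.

π = [0.1564, 0.3391, 0.2801, 0.2245]

Balance equations π_j = Σ_i π_i·P[i][j]:
  π_0 = 1/10·π_0 + 1/5·π_1 + 1/10·π_2 + 1/5·π_3
  π_1 = 3/10·π_0 + 3/10·π_1 + 3/5·π_2 + 1/10·π_3
  π_2 = 1/10·π_0 + 3/10·π_1 + 1/10·π_2 + 3/5·π_3
  normalize: π_0 + π_1 + π_2 + π_3 = 1
Solving the linear system gives exactly π = [225/1439, 488/1439, 403/1439, 323/1439].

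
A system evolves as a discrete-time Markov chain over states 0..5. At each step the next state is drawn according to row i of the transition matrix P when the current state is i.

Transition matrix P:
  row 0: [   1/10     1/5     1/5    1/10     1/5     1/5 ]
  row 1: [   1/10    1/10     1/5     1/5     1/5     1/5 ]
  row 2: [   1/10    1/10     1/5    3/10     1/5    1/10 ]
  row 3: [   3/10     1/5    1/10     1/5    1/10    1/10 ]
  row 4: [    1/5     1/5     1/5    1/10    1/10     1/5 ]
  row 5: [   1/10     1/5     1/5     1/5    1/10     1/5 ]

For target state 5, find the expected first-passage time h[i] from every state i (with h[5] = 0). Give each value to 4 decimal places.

First-step conditioning: h[5] = 0; for i ≠ 5, h[i] = 1 + Σ_k P[i][k]·h[k].
  h[0] = 1 + 1/10·h[0] + 1/5·h[1] + 1/5·h[2] + 1/10·h[3] + 1/5·h[4]
  h[1] = 1 + 1/10·h[0] + 1/10·h[1] + 1/5·h[2] + 1/5·h[3] + 1/5·h[4]
  h[2] = 1 + 1/10·h[0] + 1/10·h[1] + 1/5·h[2] + 3/10·h[3] + 1/5·h[4]
  h[3] = 1 + 3/10·h[0] + 1/5·h[1] + 1/10·h[2] + 1/5·h[3] + 1/10·h[4]
  h[4] = 1 + 1/5·h[0] + 1/5·h[1] + 1/5·h[2] + 1/10·h[3] + 1/10·h[4]
Solving the 5×5 linear system over states ≠ 5 gives exactly h = [674/111, 680/111, 754/111, 20/3, 674/111, 0] (h[5] = 0 is the target).

h = [6.0721, 6.1261, 6.7928, 6.6667, 6.0721, 0.0000]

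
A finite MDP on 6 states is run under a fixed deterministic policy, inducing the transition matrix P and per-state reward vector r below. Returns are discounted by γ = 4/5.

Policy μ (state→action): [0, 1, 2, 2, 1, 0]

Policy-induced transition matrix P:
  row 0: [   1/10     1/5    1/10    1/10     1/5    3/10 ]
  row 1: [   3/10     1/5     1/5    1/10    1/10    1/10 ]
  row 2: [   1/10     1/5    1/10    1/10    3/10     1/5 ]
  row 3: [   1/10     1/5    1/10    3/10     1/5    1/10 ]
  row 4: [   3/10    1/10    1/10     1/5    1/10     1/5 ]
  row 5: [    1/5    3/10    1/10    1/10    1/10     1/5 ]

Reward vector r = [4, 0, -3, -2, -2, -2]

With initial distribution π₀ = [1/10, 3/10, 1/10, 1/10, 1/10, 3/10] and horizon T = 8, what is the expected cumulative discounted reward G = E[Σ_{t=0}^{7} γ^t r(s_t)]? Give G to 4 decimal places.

G = -2.5989

t=0: π = [0.1000, 0.3000, 0.1000, 0.1000, 0.1000, 0.3000], E[r] = -0.9000, γ^t·E[r] = -0.900000, running G = -0.900000
t=1: π = [0.2100, 0.2200, 0.1300, 0.1300, 0.1400, 0.1700], E[r] = -0.4300, γ^t·E[r] = -0.344000, running G = -1.244000
t=2: π = [0.1890, 0.2030, 0.1220, 0.1400, 0.1600, 0.1860], E[r] = -0.5820, γ^t·E[r] = -0.372480, running G = -1.616480
t=3: π = [0.1912, 0.2026, 0.1203, 0.1440, 0.1573, 0.1846], E[r] = -0.5679, γ^t·E[r] = -0.290765, running G = -1.907245
t=4: π = [0.1904, 0.2027, 0.1203, 0.1445, 0.1576, 0.1845], E[r] = -0.5722, γ^t·E[r] = -0.234357, running G = -2.141602
t=5: π = [0.1905, 0.2027, 0.1203, 0.1447, 0.1575, 0.1843], E[r] = -0.5718, γ^t·E[r] = -0.187383, running G = -2.328985
t=6: π = [0.1905, 0.2027, 0.1203, 0.1447, 0.1576, 0.1843], E[r] = -0.5720, γ^t·E[r] = -0.149957, running G = -2.478942
t=7: π = [0.1905, 0.2027, 0.1203, 0.1447, 0.1576, 0.1843], E[r] = -0.5720, γ^t·E[r] = -0.119964, running G = -2.598905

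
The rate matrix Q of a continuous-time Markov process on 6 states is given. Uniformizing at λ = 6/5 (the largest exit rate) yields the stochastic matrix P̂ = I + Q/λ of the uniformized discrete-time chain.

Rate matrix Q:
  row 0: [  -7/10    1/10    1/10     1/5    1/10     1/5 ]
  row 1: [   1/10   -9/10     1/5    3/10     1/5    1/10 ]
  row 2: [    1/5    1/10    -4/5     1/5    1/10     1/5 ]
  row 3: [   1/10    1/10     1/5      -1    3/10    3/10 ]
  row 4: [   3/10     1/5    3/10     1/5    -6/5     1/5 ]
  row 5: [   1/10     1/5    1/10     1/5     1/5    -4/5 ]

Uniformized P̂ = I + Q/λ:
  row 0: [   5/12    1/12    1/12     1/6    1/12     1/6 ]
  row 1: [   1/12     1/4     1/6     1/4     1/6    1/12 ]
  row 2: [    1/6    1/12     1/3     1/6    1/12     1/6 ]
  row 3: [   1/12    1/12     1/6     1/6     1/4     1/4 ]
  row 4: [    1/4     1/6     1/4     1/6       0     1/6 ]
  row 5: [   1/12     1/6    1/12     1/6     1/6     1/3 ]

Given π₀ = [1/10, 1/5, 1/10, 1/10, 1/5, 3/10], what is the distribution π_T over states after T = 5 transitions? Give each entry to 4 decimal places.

t=0: π = [0.1000, 0.2000, 0.1000, 0.1000, 0.2000, 0.3000]
t=1: π = [0.1583, 0.1583, 0.1667, 0.1833, 0.1250, 0.2083]
t=2: π = [0.1708, 0.1375, 0.1743, 0.1799, 0.1340, 0.2035]
t=3: π = [0.1771, 0.1344, 0.1757, 0.1781, 0.1306, 0.2041]
t=4: π = [0.1788, 0.1336, 0.1751, 0.1779, 0.1303, 0.2043]
t=5: π = [0.1792, 0.1335, 0.1748, 0.1778, 0.1303, 0.2044]

π = [0.1792, 0.1335, 0.1748, 0.1778, 0.1303, 0.2044]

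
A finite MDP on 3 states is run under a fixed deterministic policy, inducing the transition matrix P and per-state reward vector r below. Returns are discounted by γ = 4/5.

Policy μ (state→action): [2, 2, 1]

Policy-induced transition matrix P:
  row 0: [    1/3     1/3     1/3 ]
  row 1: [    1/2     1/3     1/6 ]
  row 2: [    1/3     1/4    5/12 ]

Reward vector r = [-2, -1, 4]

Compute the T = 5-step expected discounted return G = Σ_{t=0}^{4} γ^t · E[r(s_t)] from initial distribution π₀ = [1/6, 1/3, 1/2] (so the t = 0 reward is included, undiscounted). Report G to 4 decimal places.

G = 1.7551

t=0: π = [0.1667, 0.3333, 0.5000], E[r] = 1.3333, γ^t·E[r] = 1.333333, running G = 1.333333
t=1: π = [0.3889, 0.2917, 0.3194], E[r] = 0.2083, γ^t·E[r] = 0.166667, running G = 1.500000
t=2: π = [0.3819, 0.3067, 0.3113], E[r] = 0.1748, γ^t·E[r] = 0.111852, running G = 1.611852
t=3: π = [0.3845, 0.3074, 0.3082], E[r] = 0.1563, γ^t·E[r] = 0.080049, running G = 1.691901
t=4: π = [0.3846, 0.3077, 0.3078], E[r] = 0.1543, γ^t·E[r] = 0.063220, running G = 1.755121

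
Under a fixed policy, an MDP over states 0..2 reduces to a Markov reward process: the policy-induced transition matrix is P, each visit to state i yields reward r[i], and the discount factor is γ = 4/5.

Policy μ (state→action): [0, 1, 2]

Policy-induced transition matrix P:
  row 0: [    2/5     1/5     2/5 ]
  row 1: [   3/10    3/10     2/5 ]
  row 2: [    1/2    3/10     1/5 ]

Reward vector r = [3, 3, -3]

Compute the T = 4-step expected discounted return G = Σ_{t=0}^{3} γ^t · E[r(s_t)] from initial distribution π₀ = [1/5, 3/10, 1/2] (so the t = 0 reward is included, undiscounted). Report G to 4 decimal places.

G = 2.0905

t=0: π = [0.2000, 0.3000, 0.5000], E[r] = 0.0000, γ^t·E[r] = 0.000000, running G = 0.000000
t=1: π = [0.4200, 0.2800, 0.3000], E[r] = 1.2000, γ^t·E[r] = 0.960000, running G = 0.960000
t=2: π = [0.4020, 0.2580, 0.3400], E[r] = 0.9600, γ^t·E[r] = 0.614400, running G = 1.574400
t=3: π = [0.4082, 0.2598, 0.3320], E[r] = 1.0080, γ^t·E[r] = 0.516096, running G = 2.090496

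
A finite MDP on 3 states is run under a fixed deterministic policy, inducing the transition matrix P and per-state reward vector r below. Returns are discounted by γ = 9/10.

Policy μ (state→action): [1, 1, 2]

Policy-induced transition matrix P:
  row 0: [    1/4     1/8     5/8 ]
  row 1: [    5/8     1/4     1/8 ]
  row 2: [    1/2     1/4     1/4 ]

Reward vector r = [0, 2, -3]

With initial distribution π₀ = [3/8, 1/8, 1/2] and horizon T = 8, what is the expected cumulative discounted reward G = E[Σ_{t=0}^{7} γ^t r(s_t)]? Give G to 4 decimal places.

G = -4.7559

t=0: π = [0.3750, 0.1250, 0.5000], E[r] = -1.2500, γ^t·E[r] = -1.250000, running G = -1.250000
t=1: π = [0.4219, 0.2031, 0.3750], E[r] = -0.7188, γ^t·E[r] = -0.646875, running G = -1.896875
t=2: π = [0.4199, 0.1973, 0.3828], E[r] = -0.7539, γ^t·E[r] = -0.610664, running G = -2.507539
t=3: π = [0.4197, 0.1975, 0.3828], E[r] = -0.7534, γ^t·E[r] = -0.549242, running G = -3.056781
t=4: π = [0.4198, 0.1975, 0.3827], E[r] = -0.7530, γ^t·E[r] = -0.494037, running G = -3.550818
t=5: π = [0.4198, 0.1975, 0.3827], E[r] = -0.7531, γ^t·E[r] = -0.444701, running G = -3.995519
t=6: π = [0.4198, 0.1975, 0.3827], E[r] = -0.7531, γ^t·E[r] = -0.400219, running G = -4.395738
t=7: π = [0.4198, 0.1975, 0.3827], E[r] = -0.7531, γ^t·E[r] = -0.360199, running G = -4.755937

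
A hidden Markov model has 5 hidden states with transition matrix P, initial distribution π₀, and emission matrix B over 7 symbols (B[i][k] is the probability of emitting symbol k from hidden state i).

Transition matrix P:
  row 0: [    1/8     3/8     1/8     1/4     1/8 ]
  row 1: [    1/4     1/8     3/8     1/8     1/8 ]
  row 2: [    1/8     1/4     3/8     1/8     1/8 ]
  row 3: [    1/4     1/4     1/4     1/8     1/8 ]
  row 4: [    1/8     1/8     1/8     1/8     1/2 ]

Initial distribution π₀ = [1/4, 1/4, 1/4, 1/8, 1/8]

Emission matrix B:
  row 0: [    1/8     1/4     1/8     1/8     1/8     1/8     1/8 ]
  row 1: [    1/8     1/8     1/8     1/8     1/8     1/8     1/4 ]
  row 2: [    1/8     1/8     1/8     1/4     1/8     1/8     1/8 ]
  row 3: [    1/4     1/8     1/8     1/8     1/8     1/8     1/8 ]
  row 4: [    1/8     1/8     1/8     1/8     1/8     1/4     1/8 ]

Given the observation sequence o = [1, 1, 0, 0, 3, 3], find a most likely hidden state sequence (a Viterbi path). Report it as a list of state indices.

path = [0, 1, 2, 2, 2, 2]

t=0: δ = [6.250e-02, 3.125e-02, 3.125e-02, 1.562e-02, 1.562e-02]  (obs o_0=1)
t=1: δ = [1.953e-03, 2.930e-03, 1.465e-03, 1.953e-03, 9.766e-04]  ψ = [0, 0, 1, 0, 0]  (obs o_1=1)
t=2: δ = [9.155e-05, 9.155e-05, 1.373e-04, 1.221e-04, 6.104e-05]  ψ = [1, 0, 1, 0, 4]  (obs o_2=0)
t=3: δ = [3.815e-06, 4.292e-06, 6.437e-06, 5.722e-06, 3.815e-06]  ψ = [3, 0, 2, 0, 4]  (obs o_3=0)
t=4: δ = [1.788e-07, 2.012e-07, 6.035e-07, 1.192e-07, 2.384e-07]  ψ = [3, 2, 2, 0, 4]  (obs o_4=3)
t=5: δ = [9.430e-09, 1.886e-08, 5.658e-08, 9.430e-09, 1.490e-08]  ψ = [2, 2, 2, 2, 4]  (obs o_5=3)
backtrack: best end state = 2; path = [0, 1, 2, 2, 2, 2]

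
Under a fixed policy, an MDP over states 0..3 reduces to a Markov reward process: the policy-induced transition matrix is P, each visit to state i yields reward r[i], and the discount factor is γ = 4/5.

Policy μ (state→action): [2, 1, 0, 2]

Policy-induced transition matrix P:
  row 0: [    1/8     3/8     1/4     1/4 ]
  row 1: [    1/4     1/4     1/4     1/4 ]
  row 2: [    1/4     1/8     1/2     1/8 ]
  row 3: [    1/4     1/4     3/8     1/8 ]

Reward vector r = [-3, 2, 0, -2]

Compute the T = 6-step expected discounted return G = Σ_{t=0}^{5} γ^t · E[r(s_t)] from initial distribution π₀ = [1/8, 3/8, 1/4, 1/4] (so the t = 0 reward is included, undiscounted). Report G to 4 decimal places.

t=0: π = [0.1250, 0.3750, 0.2500, 0.2500], E[r] = -0.1250, γ^t·E[r] = -0.125000, running G = -0.125000
t=1: π = [0.2344, 0.2344, 0.3438, 0.1875], E[r] = -0.6094, γ^t·E[r] = -0.487500, running G = -0.612500
t=2: π = [0.2207, 0.2363, 0.3594, 0.1836], E[r] = -0.5566, γ^t·E[r] = -0.356250, running G = -0.968750
t=3: π = [0.2224, 0.2327, 0.3628, 0.1821], E[r] = -0.5662, γ^t·E[r] = -0.289875, running G = -1.258625
t=4: π = [0.2222, 0.2325, 0.3635, 0.1819], E[r] = -0.5655, γ^t·E[r] = -0.231613, running G = -1.490238
t=5: π = [0.2222, 0.2323, 0.3636, 0.1818], E[r] = -0.5657, γ^t·E[r] = -0.185354, running G = -1.675591

G = -1.6756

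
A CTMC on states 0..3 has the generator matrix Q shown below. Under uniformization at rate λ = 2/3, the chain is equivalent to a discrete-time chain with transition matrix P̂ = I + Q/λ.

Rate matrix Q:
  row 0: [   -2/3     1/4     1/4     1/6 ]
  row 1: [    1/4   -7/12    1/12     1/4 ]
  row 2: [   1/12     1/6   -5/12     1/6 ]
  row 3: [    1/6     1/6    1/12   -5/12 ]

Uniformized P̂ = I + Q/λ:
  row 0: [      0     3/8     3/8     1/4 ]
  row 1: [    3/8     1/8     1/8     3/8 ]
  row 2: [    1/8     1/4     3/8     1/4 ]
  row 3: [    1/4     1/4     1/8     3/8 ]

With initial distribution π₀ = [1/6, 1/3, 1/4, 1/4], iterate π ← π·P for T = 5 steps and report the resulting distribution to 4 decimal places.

π = [0.2012, 0.2445, 0.2336, 0.3207]

t=0: π = [0.1667, 0.3333, 0.2500, 0.2500]
t=1: π = [0.2188, 0.2292, 0.2292, 0.3229]
t=2: π = [0.1953, 0.2487, 0.2370, 0.3190]
t=3: π = [0.2026, 0.2433, 0.2331, 0.3210]
t=4: π = [0.2006, 0.2449, 0.2339, 0.3205]
t=5: π = [0.2012, 0.2445, 0.2336, 0.3207]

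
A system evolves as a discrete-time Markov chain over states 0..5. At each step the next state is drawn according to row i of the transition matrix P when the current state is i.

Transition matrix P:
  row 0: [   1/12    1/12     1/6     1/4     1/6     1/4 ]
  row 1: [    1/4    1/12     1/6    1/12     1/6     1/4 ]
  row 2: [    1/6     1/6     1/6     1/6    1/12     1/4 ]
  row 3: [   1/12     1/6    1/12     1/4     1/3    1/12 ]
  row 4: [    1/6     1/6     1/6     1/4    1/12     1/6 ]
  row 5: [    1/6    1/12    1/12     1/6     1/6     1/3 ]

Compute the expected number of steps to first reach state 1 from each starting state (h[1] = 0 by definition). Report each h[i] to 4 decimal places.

First-step conditioning: h[1] = 0; for i ≠ 1, h[i] = 1 + Σ_k P[i][k]·h[k].
  h[0] = 1 + 1/12·h[0] + 1/6·h[2] + 1/4·h[3] + 1/6·h[4] + 1/4·h[5]
  h[2] = 1 + 1/6·h[0] + 1/6·h[2] + 1/6·h[3] + 1/12·h[4] + 1/4·h[5]
  h[3] = 1 + 1/12·h[0] + 1/12·h[2] + 1/4·h[3] + 1/3·h[4] + 1/12·h[5]
  h[4] = 1 + 1/6·h[0] + 1/6·h[2] + 1/4·h[3] + 1/12·h[4] + 1/6·h[5]
  h[5] = 1 + 1/6·h[0] + 1/12·h[2] + 1/6·h[3] + 1/6·h[4] + 1/3·h[5]
Solving the 5×5 linear system over states ≠ 1 gives exactly h = [2519/321, 0, 2345/321, 18277/2568, 6193/856, 20449/2568] (h[1] = 0 is the target).

h = [7.8474, 0.0000, 7.3053, 7.1172, 7.2348, 7.9630]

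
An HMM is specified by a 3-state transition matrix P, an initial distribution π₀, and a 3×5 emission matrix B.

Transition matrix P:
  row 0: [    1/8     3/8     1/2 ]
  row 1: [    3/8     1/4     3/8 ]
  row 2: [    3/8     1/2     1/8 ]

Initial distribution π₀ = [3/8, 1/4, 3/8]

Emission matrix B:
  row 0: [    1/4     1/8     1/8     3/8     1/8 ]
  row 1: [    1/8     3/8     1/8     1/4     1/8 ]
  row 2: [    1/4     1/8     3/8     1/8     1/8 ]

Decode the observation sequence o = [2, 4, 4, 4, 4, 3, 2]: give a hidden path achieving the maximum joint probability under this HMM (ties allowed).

t=0: δ = [4.688e-02, 3.125e-02, 1.406e-01]  (obs o_0=2)
t=1: δ = [6.592e-03, 8.789e-03, 2.930e-03]  ψ = [2, 2, 0]  (obs o_1=4)
t=2: δ = [4.120e-04, 3.090e-04, 4.120e-04]  ψ = [1, 0, 0]  (obs o_2=4)
t=3: δ = [1.931e-05, 2.575e-05, 2.575e-05]  ψ = [2, 2, 0]  (obs o_3=4)
t=4: δ = [1.207e-06, 1.609e-06, 1.207e-06]  ψ = [1, 2, 0]  (obs o_4=4)
t=5: δ = [2.263e-07, 1.509e-07, 7.544e-08]  ψ = [1, 2, 0]  (obs o_5=3)
t=6: δ = [7.072e-09, 1.061e-08, 4.243e-08]  ψ = [1, 0, 0]  (obs o_6=2)
backtrack: best end state = 2; path = [2, 1, 0, 2, 1, 0, 2]

path = [2, 1, 0, 2, 1, 0, 2]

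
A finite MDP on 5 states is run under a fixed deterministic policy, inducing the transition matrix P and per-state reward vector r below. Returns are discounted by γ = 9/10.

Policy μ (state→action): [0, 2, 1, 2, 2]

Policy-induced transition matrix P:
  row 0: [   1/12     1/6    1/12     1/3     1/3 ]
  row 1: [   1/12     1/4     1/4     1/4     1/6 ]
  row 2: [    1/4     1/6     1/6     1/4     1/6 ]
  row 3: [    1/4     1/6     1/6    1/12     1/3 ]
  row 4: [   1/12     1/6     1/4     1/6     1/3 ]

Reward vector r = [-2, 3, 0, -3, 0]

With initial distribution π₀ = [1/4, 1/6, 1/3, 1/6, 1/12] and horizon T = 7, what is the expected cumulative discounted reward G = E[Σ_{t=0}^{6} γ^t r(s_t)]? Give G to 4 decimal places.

G = -2.1749

t=0: π = [0.2500, 0.1667, 0.3333, 0.1667, 0.0833], E[r] = -0.5000, γ^t·E[r] = -0.500000, running G = -0.500000
t=1: π = [0.1667, 0.1806, 0.1667, 0.2361, 0.2500], E[r] = -0.5000, γ^t·E[r] = -0.450000, running G = -0.950000
t=2: π = [0.1505, 0.1817, 0.1887, 0.2037, 0.2755], E[r] = -0.3669, γ^t·E[r] = -0.297188, running G = -1.247188
t=3: π = [0.1487, 0.1818, 0.1922, 0.2056, 0.2716], E[r] = -0.3689, γ^t·E[r] = -0.268945, running G = -1.516133
t=4: π = [0.1496, 0.1818, 0.1921, 0.2055, 0.2710], E[r] = -0.3703, γ^t·E[r] = -0.242953, running G = -1.759085
t=5: π = [0.1496, 0.1818, 0.1919, 0.2056, 0.2710], E[r] = -0.3706, γ^t·E[r] = -0.218863, running G = -1.977948
t=6: π = [0.1496, 0.1818, 0.1919, 0.2056, 0.2710], E[r] = -0.3706, γ^t·E[r] = -0.196930, running G = -2.174878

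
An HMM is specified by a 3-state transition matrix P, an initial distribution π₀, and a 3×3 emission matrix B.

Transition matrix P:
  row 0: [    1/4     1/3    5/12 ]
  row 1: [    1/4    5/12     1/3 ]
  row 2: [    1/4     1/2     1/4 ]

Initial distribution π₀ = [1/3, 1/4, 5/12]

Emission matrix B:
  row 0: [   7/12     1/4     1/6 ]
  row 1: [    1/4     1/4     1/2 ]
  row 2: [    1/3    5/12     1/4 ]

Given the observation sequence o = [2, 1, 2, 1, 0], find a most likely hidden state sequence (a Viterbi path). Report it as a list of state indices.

t=0: δ = [5.556e-02, 1.250e-01, 1.042e-01]  (obs o_0=2)
t=1: δ = [7.812e-03, 1.302e-02, 1.736e-02]  ψ = [1, 1, 1]  (obs o_1=1)
t=2: δ = [7.234e-04, 4.340e-03, 1.085e-03]  ψ = [2, 2, 1]  (obs o_2=2)
t=3: δ = [2.713e-04, 4.521e-04, 6.028e-04]  ψ = [1, 1, 1]  (obs o_3=1)
t=4: δ = [8.791e-05, 7.535e-05, 5.023e-05]  ψ = [2, 2, 1]  (obs o_4=0)
backtrack: best end state = 0; path = [1, 2, 1, 2, 0]

path = [1, 2, 1, 2, 0]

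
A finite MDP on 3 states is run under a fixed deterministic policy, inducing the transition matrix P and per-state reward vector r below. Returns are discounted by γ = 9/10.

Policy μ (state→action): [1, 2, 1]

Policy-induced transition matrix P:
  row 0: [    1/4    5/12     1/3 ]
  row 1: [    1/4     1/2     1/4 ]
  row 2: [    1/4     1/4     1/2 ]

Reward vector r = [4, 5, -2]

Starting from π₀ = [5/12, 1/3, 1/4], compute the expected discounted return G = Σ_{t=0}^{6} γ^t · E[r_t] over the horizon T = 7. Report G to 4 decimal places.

t=0: π = [0.4167, 0.3333, 0.2500], E[r] = 2.8333, γ^t·E[r] = 2.833333, running G = 2.833333
t=1: π = [0.2500, 0.4028, 0.3472], E[r] = 2.3194, γ^t·E[r] = 2.087500, running G = 4.920833
t=2: π = [0.2500, 0.3924, 0.3576], E[r] = 2.2465, γ^t·E[r] = 1.819688, running G = 6.740521
t=3: π = [0.2500, 0.3898, 0.3602], E[r] = 2.2283, γ^t·E[r] = 1.624430, running G = 8.364951
t=4: π = [0.2500, 0.3891, 0.3609], E[r] = 2.2237, γ^t·E[r] = 1.458997, running G = 9.823947
t=5: π = [0.2500, 0.3889, 0.3611], E[r] = 2.2226, γ^t·E[r] = 1.312424, running G = 11.136371
t=6: π = [0.2500, 0.3889, 0.3611], E[r] = 2.2223, γ^t·E[r] = 1.181030, running G = 12.317402

G = 12.3174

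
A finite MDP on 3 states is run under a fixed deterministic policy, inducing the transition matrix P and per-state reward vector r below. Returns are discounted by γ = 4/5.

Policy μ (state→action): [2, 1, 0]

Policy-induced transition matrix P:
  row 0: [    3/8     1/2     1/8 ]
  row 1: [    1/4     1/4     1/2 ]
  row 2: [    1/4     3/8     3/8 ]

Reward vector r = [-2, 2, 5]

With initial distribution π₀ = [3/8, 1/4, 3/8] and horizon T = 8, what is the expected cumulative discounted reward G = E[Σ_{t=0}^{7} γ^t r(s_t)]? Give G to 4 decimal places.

t=0: π = [0.3750, 0.2500, 0.3750], E[r] = 1.6250, γ^t·E[r] = 1.625000, running G = 1.625000
t=1: π = [0.2969, 0.3906, 0.3125], E[r] = 1.7500, γ^t·E[r] = 1.400000, running G = 3.025000
t=2: π = [0.2871, 0.3633, 0.3496], E[r] = 1.9004, γ^t·E[r] = 1.216250, running G = 4.241250
t=3: π = [0.2859, 0.3655, 0.3486], E[r] = 1.9023, γ^t·E[r] = 0.974000, running G = 5.215250
t=4: π = [0.2857, 0.3651, 0.3492], E[r] = 1.9047, γ^t·E[r] = 0.780163, running G = 5.995413
t=5: π = [0.2857, 0.3651, 0.3492], E[r] = 1.9047, γ^t·E[r] = 0.624140, running G = 6.619553
t=6: π = [0.2857, 0.3651, 0.3492], E[r] = 1.9048, γ^t·E[r] = 0.499322, running G = 7.118874
t=7: π = [0.2857, 0.3651, 0.3492], E[r] = 1.9048, γ^t·E[r] = 0.399457, running G = 7.518332

G = 7.5183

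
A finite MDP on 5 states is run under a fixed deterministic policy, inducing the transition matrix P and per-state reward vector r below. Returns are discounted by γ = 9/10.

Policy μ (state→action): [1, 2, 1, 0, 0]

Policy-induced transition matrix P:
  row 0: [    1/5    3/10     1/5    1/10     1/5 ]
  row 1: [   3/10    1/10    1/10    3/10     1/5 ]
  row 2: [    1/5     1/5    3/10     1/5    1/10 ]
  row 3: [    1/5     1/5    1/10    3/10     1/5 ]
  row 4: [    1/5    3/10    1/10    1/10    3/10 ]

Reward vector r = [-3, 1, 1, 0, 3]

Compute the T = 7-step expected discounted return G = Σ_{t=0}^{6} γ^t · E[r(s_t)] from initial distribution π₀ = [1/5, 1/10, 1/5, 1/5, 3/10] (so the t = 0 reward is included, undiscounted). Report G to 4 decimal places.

G = 2.0248

t=0: π = [0.2000, 0.1000, 0.2000, 0.2000, 0.3000], E[r] = 0.6000, γ^t·E[r] = 0.600000, running G = 0.600000
t=1: π = [0.2100, 0.2400, 0.1600, 0.1800, 0.2100], E[r] = 0.4000, γ^t·E[r] = 0.360000, running G = 0.960000
t=2: π = [0.2240, 0.2180, 0.1530, 0.2000, 0.2050], E[r] = 0.3140, γ^t·E[r] = 0.254340, running G = 1.214340
t=3: π = [0.2218, 0.2211, 0.1530, 0.1989, 0.2052], E[r] = 0.3243, γ^t·E[r] = 0.236415, running G = 1.450755
t=4: π = [0.2221, 0.2206, 0.1528, 0.1993, 0.2052], E[r] = 0.3227, γ^t·E[r] = 0.211723, running G = 1.662478
t=5: π = [0.2221, 0.2207, 0.1528, 0.1993, 0.2052], E[r] = 0.3230, γ^t·E[r] = 0.190726, running G = 1.853204
t=6: π = [0.2221, 0.2207, 0.1528, 0.1993, 0.2052], E[r] = 0.3230, γ^t·E[r] = 0.171636, running G = 2.024840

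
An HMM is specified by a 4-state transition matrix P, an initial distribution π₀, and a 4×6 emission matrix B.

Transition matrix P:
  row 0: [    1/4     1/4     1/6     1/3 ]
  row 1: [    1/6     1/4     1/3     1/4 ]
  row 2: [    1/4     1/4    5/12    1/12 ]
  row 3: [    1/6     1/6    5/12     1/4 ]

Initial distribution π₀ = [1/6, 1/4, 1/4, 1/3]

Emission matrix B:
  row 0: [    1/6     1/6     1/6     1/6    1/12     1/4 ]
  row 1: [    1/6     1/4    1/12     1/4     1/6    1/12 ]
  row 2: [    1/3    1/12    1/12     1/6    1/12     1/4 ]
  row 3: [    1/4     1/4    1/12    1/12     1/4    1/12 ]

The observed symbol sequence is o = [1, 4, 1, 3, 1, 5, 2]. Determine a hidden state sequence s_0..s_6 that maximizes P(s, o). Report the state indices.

path = [3, 3, 3, 2, 1, 2, 0]

t=0: δ = [2.778e-02, 6.250e-02, 2.083e-02, 8.333e-02]  (obs o_0=1)
t=1: δ = [1.157e-03, 2.604e-03, 2.894e-03, 5.208e-03]  ψ = [3, 1, 3, 3]  (obs o_1=4)
t=2: δ = [1.447e-04, 2.170e-04, 1.808e-04, 3.255e-04]  ψ = [3, 3, 3, 3]  (obs o_2=1)
t=3: δ = [9.042e-06, 1.356e-05, 2.261e-05, 6.782e-06]  ψ = [3, 1, 3, 3]  (obs o_3=3)
t=4: δ = [9.419e-07, 1.413e-06, 7.849e-07, 8.477e-07]  ψ = [2, 2, 2, 1]  (obs o_4=1)
t=5: δ = [5.887e-08, 2.943e-08, 1.177e-07, 2.943e-08]  ψ = [0, 1, 1, 1]  (obs o_5=5)
t=6: δ = [4.906e-09, 2.453e-09, 4.088e-09, 1.635e-09]  ψ = [2, 2, 2, 0]  (obs o_6=2)
backtrack: best end state = 0; path = [3, 3, 3, 2, 1, 2, 0]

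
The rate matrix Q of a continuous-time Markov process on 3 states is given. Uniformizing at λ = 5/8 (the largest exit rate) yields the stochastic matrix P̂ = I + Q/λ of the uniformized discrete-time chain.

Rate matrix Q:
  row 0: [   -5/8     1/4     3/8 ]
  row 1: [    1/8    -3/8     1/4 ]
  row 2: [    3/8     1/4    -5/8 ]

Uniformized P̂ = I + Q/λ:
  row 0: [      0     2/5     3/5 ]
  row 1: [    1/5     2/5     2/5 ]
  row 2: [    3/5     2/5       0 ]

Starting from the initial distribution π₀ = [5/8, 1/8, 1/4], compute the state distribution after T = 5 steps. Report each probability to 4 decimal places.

π = [0.2620, 0.4000, 0.3380]

t=0: π = [0.6250, 0.1250, 0.2500]
t=1: π = [0.1750, 0.4000, 0.4250]
t=2: π = [0.3350, 0.4000, 0.2650]
t=3: π = [0.2390, 0.4000, 0.3610]
t=4: π = [0.2966, 0.4000, 0.3034]
t=5: π = [0.2620, 0.4000, 0.3380]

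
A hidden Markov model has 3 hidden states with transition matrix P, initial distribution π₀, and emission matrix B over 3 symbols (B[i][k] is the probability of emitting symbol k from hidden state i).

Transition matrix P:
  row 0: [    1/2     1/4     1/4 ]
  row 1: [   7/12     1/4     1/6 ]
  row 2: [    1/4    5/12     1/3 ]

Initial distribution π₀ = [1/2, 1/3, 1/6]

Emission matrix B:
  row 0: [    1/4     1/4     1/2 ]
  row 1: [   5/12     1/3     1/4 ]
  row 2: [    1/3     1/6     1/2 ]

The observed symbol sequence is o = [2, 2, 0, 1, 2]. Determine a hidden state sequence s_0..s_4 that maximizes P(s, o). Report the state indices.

t=0: δ = [2.500e-01, 8.333e-02, 8.333e-02]  (obs o_0=2)
t=1: δ = [6.250e-02, 1.562e-02, 3.125e-02]  ψ = [0, 0, 0]  (obs o_1=2)
t=2: δ = [7.812e-03, 6.510e-03, 5.208e-03]  ψ = [0, 0, 0]  (obs o_2=0)
t=3: δ = [9.766e-04, 7.234e-04, 3.255e-04]  ψ = [0, 2, 0]  (obs o_3=1)
t=4: δ = [2.441e-04, 6.104e-05, 1.221e-04]  ψ = [0, 0, 0]  (obs o_4=2)
backtrack: best end state = 0; path = [0, 0, 0, 0, 0]

path = [0, 0, 0, 0, 0]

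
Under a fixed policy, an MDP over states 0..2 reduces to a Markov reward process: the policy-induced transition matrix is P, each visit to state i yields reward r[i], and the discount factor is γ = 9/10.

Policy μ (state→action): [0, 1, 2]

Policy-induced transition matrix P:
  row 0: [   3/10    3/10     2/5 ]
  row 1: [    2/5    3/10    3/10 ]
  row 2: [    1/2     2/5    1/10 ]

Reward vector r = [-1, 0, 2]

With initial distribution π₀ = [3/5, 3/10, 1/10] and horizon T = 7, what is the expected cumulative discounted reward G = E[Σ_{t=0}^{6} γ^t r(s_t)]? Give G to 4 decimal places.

t=0: π = [0.6000, 0.3000, 0.1000], E[r] = -0.4000, γ^t·E[r] = -0.400000, running G = -0.400000
t=1: π = [0.3500, 0.3100, 0.3400], E[r] = 0.3300, γ^t·E[r] = 0.297000, running G = -0.103000
t=2: π = [0.3990, 0.3340, 0.2670], E[r] = 0.1350, γ^t·E[r] = 0.109350, running G = 0.006350
t=3: π = [0.3868, 0.3267, 0.2865], E[r] = 0.1862, γ^t·E[r] = 0.135740, running G = 0.142090
t=4: π = [0.3900, 0.3287, 0.2814], E[r] = 0.1728, γ^t·E[r] = 0.113368, running G = 0.255457
t=5: π = [0.3891, 0.3281, 0.2827], E[r] = 0.1763, γ^t·E[r] = 0.104104, running G = 0.359561
t=6: π = [0.3894, 0.3283, 0.2824], E[r] = 0.1754, γ^t·E[r] = 0.093205, running G = 0.452766

G = 0.4528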